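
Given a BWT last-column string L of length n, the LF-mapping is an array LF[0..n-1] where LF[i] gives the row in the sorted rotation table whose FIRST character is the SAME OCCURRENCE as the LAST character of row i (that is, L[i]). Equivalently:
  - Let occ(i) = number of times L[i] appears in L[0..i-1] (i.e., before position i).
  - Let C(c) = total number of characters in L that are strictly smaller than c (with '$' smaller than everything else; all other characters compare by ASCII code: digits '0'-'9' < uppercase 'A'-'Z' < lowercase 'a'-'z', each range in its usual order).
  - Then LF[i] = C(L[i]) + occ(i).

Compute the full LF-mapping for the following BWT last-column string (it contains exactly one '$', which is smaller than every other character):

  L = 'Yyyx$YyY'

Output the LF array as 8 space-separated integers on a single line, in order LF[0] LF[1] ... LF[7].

Answer: 1 5 6 4 0 2 7 3

Derivation:
Char counts: '$':1, 'Y':3, 'x':1, 'y':3
C (first-col start): C('$')=0, C('Y')=1, C('x')=4, C('y')=5
L[0]='Y': occ=0, LF[0]=C('Y')+0=1+0=1
L[1]='y': occ=0, LF[1]=C('y')+0=5+0=5
L[2]='y': occ=1, LF[2]=C('y')+1=5+1=6
L[3]='x': occ=0, LF[3]=C('x')+0=4+0=4
L[4]='$': occ=0, LF[4]=C('$')+0=0+0=0
L[5]='Y': occ=1, LF[5]=C('Y')+1=1+1=2
L[6]='y': occ=2, LF[6]=C('y')+2=5+2=7
L[7]='Y': occ=2, LF[7]=C('Y')+2=1+2=3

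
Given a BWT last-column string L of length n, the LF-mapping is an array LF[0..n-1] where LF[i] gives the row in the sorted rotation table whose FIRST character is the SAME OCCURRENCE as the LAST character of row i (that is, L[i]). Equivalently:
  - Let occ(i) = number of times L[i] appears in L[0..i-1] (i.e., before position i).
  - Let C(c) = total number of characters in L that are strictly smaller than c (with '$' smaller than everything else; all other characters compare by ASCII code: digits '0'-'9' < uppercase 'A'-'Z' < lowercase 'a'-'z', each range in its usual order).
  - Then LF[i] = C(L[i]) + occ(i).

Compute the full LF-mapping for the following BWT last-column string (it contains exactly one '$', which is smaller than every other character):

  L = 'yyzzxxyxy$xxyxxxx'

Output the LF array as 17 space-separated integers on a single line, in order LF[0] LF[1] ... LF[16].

Answer: 10 11 15 16 1 2 12 3 13 0 4 5 14 6 7 8 9

Derivation:
Char counts: '$':1, 'x':9, 'y':5, 'z':2
C (first-col start): C('$')=0, C('x')=1, C('y')=10, C('z')=15
L[0]='y': occ=0, LF[0]=C('y')+0=10+0=10
L[1]='y': occ=1, LF[1]=C('y')+1=10+1=11
L[2]='z': occ=0, LF[2]=C('z')+0=15+0=15
L[3]='z': occ=1, LF[3]=C('z')+1=15+1=16
L[4]='x': occ=0, LF[4]=C('x')+0=1+0=1
L[5]='x': occ=1, LF[5]=C('x')+1=1+1=2
L[6]='y': occ=2, LF[6]=C('y')+2=10+2=12
L[7]='x': occ=2, LF[7]=C('x')+2=1+2=3
L[8]='y': occ=3, LF[8]=C('y')+3=10+3=13
L[9]='$': occ=0, LF[9]=C('$')+0=0+0=0
L[10]='x': occ=3, LF[10]=C('x')+3=1+3=4
L[11]='x': occ=4, LF[11]=C('x')+4=1+4=5
L[12]='y': occ=4, LF[12]=C('y')+4=10+4=14
L[13]='x': occ=5, LF[13]=C('x')+5=1+5=6
L[14]='x': occ=6, LF[14]=C('x')+6=1+6=7
L[15]='x': occ=7, LF[15]=C('x')+7=1+7=8
L[16]='x': occ=8, LF[16]=C('x')+8=1+8=9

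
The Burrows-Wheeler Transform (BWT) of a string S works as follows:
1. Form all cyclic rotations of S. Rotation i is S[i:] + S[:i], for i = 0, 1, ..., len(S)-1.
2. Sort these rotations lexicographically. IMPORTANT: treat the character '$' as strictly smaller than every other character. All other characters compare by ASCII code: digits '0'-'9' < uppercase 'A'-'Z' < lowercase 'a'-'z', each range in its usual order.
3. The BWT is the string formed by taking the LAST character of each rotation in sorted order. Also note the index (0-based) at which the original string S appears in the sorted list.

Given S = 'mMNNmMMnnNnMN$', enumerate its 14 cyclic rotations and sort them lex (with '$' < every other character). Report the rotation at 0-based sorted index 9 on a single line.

All 14 rotations (rotation i = S[i:]+S[:i]):
  rot[0] = mMNNmMMnnNnMN$
  rot[1] = MNNmMMnnNnMN$m
  rot[2] = NNmMMnnNnMN$mM
  rot[3] = NmMMnnNnMN$mMN
  rot[4] = mMMnnNnMN$mMNN
  rot[5] = MMnnNnMN$mMNNm
  rot[6] = MnnNnMN$mMNNmM
  rot[7] = nnNnMN$mMNNmMM
  rot[8] = nNnMN$mMNNmMMn
  rot[9] = NnMN$mMNNmMMnn
  rot[10] = nMN$mMNNmMMnnN
  rot[11] = MN$mMNNmMMnnNn
  rot[12] = N$mMNNmMMnnNnM
  rot[13] = $mMNNmMMnnNnMN
Sorted (with $ < everything):
  sorted[0] = $mMNNmMMnnNnMN
  sorted[1] = MMnnNnMN$mMNNm
  sorted[2] = MN$mMNNmMMnnNn
  sorted[3] = MNNmMMnnNnMN$m
  sorted[4] = MnnNnMN$mMNNmM
  sorted[5] = N$mMNNmMMnnNnM
  sorted[6] = NNmMMnnNnMN$mM
  sorted[7] = NmMMnnNnMN$mMN
  sorted[8] = NnMN$mMNNmMMnn
  sorted[9] = mMMnnNnMN$mMNN
  sorted[10] = mMNNmMMnnNnMN$
  sorted[11] = nMN$mMNNmMMnnN
  sorted[12] = nNnMN$mMNNmMMn
  sorted[13] = nnNnMN$mMNNmMM
sorted[9] = mMMnnNnMN$mMNN

Answer: mMMnnNnMN$mMNN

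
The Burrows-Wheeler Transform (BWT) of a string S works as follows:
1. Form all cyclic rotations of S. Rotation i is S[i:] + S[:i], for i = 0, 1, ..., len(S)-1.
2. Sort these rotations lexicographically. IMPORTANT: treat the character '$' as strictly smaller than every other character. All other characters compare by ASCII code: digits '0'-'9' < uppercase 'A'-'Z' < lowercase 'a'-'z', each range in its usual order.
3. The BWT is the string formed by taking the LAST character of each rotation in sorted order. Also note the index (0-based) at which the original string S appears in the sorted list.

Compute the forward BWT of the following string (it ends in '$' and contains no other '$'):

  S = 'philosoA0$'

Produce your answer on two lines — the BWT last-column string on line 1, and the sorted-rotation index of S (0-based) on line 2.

Answer: 0Aophisl$o
8

Derivation:
All 10 rotations (rotation i = S[i:]+S[:i]):
  rot[0] = philosoA0$
  rot[1] = hilosoA0$p
  rot[2] = ilosoA0$ph
  rot[3] = losoA0$phi
  rot[4] = osoA0$phil
  rot[5] = soA0$philo
  rot[6] = oA0$philos
  rot[7] = A0$philoso
  rot[8] = 0$philosoA
  rot[9] = $philosoA0
Sorted (with $ < everything):
  sorted[0] = $philosoA0  (last char: '0')
  sorted[1] = 0$philosoA  (last char: 'A')
  sorted[2] = A0$philoso  (last char: 'o')
  sorted[3] = hilosoA0$p  (last char: 'p')
  sorted[4] = ilosoA0$ph  (last char: 'h')
  sorted[5] = losoA0$phi  (last char: 'i')
  sorted[6] = oA0$philos  (last char: 's')
  sorted[7] = osoA0$phil  (last char: 'l')
  sorted[8] = philosoA0$  (last char: '$')
  sorted[9] = soA0$philo  (last char: 'o')
Last column: 0Aophisl$o
Original string S is at sorted index 8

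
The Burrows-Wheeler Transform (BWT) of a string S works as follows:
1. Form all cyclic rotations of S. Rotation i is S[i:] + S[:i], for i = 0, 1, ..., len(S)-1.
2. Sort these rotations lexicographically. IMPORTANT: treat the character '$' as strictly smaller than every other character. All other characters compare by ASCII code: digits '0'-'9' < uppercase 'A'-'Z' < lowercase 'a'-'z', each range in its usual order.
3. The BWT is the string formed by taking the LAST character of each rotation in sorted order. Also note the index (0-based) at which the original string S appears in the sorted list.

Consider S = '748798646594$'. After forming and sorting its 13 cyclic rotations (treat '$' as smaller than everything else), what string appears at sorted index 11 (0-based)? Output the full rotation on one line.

Answer: 94$7487986465

Derivation:
All 13 rotations (rotation i = S[i:]+S[:i]):
  rot[0] = 748798646594$
  rot[1] = 48798646594$7
  rot[2] = 8798646594$74
  rot[3] = 798646594$748
  rot[4] = 98646594$7487
  rot[5] = 8646594$74879
  rot[6] = 646594$748798
  rot[7] = 46594$7487986
  rot[8] = 6594$74879864
  rot[9] = 594$748798646
  rot[10] = 94$7487986465
  rot[11] = 4$74879864659
  rot[12] = $748798646594
Sorted (with $ < everything):
  sorted[0] = $748798646594
  sorted[1] = 4$74879864659
  sorted[2] = 46594$7487986
  sorted[3] = 48798646594$7
  sorted[4] = 594$748798646
  sorted[5] = 646594$748798
  sorted[6] = 6594$74879864
  sorted[7] = 748798646594$
  sorted[8] = 798646594$748
  sorted[9] = 8646594$74879
  sorted[10] = 8798646594$74
  sorted[11] = 94$7487986465
  sorted[12] = 98646594$7487
sorted[11] = 94$7487986465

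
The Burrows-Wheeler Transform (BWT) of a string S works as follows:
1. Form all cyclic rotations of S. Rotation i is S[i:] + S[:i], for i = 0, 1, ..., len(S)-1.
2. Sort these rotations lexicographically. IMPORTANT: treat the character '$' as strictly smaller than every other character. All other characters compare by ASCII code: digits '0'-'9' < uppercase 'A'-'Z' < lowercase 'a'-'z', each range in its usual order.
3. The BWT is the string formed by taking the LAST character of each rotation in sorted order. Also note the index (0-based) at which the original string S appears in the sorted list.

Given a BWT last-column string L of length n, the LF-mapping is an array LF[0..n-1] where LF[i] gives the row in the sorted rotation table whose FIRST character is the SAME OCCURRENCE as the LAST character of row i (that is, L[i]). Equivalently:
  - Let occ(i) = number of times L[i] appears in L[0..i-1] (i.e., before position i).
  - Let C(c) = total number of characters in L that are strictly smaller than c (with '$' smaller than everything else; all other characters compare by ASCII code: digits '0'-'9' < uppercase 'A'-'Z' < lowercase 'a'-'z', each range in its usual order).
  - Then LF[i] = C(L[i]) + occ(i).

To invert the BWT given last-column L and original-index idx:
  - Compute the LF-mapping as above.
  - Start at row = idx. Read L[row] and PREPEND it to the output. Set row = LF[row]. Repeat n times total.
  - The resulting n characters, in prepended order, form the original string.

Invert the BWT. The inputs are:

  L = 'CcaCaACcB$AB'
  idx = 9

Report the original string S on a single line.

Answer: aBcCCBaAcAC$

Derivation:
LF mapping: 5 10 8 6 9 1 7 11 3 0 2 4
Walk LF starting at row 9, prepending L[row]:
  step 1: row=9, L[9]='$', prepend. Next row=LF[9]=0
  step 2: row=0, L[0]='C', prepend. Next row=LF[0]=5
  step 3: row=5, L[5]='A', prepend. Next row=LF[5]=1
  step 4: row=1, L[1]='c', prepend. Next row=LF[1]=10
  step 5: row=10, L[10]='A', prepend. Next row=LF[10]=2
  step 6: row=2, L[2]='a', prepend. Next row=LF[2]=8
  step 7: row=8, L[8]='B', prepend. Next row=LF[8]=3
  step 8: row=3, L[3]='C', prepend. Next row=LF[3]=6
  step 9: row=6, L[6]='C', prepend. Next row=LF[6]=7
  step 10: row=7, L[7]='c', prepend. Next row=LF[7]=11
  step 11: row=11, L[11]='B', prepend. Next row=LF[11]=4
  step 12: row=4, L[4]='a', prepend. Next row=LF[4]=9
Reversed output: aBcCCBaAcAC$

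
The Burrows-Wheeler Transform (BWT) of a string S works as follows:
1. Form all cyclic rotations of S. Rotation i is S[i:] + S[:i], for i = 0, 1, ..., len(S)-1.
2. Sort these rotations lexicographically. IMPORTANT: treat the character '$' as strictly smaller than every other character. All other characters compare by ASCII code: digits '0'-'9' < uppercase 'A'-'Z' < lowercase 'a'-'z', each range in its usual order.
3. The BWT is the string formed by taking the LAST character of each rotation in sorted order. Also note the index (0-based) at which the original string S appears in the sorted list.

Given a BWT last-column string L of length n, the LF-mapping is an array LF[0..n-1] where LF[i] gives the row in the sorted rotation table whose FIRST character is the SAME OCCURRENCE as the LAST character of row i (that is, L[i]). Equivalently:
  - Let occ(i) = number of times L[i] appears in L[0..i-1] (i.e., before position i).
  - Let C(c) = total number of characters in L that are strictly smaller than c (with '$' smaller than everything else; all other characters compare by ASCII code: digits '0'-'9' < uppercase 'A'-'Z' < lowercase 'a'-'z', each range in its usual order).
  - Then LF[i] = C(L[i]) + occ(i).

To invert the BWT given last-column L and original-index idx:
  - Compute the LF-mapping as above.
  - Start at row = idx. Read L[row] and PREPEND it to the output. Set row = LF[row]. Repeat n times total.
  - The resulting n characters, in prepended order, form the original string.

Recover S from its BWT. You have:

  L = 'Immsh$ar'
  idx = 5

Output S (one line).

LF mapping: 1 4 5 7 3 0 2 6
Walk LF starting at row 5, prepending L[row]:
  step 1: row=5, L[5]='$', prepend. Next row=LF[5]=0
  step 2: row=0, L[0]='I', prepend. Next row=LF[0]=1
  step 3: row=1, L[1]='m', prepend. Next row=LF[1]=4
  step 4: row=4, L[4]='h', prepend. Next row=LF[4]=3
  step 5: row=3, L[3]='s', prepend. Next row=LF[3]=7
  step 6: row=7, L[7]='r', prepend. Next row=LF[7]=6
  step 7: row=6, L[6]='a', prepend. Next row=LF[6]=2
  step 8: row=2, L[2]='m', prepend. Next row=LF[2]=5
Reversed output: marshmI$

Answer: marshmI$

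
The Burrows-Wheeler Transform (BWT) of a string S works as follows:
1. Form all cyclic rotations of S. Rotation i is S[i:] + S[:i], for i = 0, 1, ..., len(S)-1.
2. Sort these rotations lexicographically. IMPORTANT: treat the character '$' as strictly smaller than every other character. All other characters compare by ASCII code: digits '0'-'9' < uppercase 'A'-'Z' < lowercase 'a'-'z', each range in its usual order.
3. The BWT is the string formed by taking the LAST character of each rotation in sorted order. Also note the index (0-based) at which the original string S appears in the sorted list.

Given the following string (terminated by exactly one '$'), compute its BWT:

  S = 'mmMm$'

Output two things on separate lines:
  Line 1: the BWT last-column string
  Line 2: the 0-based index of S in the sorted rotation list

All 5 rotations (rotation i = S[i:]+S[:i]):
  rot[0] = mmMm$
  rot[1] = mMm$m
  rot[2] = Mm$mm
  rot[3] = m$mmM
  rot[4] = $mmMm
Sorted (with $ < everything):
  sorted[0] = $mmMm  (last char: 'm')
  sorted[1] = Mm$mm  (last char: 'm')
  sorted[2] = m$mmM  (last char: 'M')
  sorted[3] = mMm$m  (last char: 'm')
  sorted[4] = mmMm$  (last char: '$')
Last column: mmMm$
Original string S is at sorted index 4

Answer: mmMm$
4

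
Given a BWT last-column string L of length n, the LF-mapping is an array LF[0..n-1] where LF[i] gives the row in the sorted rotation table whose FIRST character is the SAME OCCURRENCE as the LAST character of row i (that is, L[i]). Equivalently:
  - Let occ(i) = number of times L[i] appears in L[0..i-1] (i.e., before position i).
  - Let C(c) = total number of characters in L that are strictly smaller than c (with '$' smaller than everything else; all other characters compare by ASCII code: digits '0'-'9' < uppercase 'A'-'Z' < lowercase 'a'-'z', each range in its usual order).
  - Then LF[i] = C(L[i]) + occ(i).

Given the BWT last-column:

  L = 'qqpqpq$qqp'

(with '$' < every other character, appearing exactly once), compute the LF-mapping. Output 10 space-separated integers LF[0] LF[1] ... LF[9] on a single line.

Char counts: '$':1, 'p':3, 'q':6
C (first-col start): C('$')=0, C('p')=1, C('q')=4
L[0]='q': occ=0, LF[0]=C('q')+0=4+0=4
L[1]='q': occ=1, LF[1]=C('q')+1=4+1=5
L[2]='p': occ=0, LF[2]=C('p')+0=1+0=1
L[3]='q': occ=2, LF[3]=C('q')+2=4+2=6
L[4]='p': occ=1, LF[4]=C('p')+1=1+1=2
L[5]='q': occ=3, LF[5]=C('q')+3=4+3=7
L[6]='$': occ=0, LF[6]=C('$')+0=0+0=0
L[7]='q': occ=4, LF[7]=C('q')+4=4+4=8
L[8]='q': occ=5, LF[8]=C('q')+5=4+5=9
L[9]='p': occ=2, LF[9]=C('p')+2=1+2=3

Answer: 4 5 1 6 2 7 0 8 9 3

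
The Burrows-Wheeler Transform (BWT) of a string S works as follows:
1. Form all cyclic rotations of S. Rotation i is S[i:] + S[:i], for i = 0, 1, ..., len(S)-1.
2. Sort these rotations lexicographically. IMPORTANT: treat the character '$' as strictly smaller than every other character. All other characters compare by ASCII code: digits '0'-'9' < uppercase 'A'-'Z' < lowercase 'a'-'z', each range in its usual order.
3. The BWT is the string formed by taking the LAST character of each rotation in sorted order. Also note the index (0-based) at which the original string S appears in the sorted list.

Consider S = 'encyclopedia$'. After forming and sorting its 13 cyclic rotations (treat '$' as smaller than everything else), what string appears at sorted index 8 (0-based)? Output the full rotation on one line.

All 13 rotations (rotation i = S[i:]+S[:i]):
  rot[0] = encyclopedia$
  rot[1] = ncyclopedia$e
  rot[2] = cyclopedia$en
  rot[3] = yclopedia$enc
  rot[4] = clopedia$ency
  rot[5] = lopedia$encyc
  rot[6] = opedia$encycl
  rot[7] = pedia$encyclo
  rot[8] = edia$encyclop
  rot[9] = dia$encyclope
  rot[10] = ia$encycloped
  rot[11] = a$encyclopedi
  rot[12] = $encyclopedia
Sorted (with $ < everything):
  sorted[0] = $encyclopedia
  sorted[1] = a$encyclopedi
  sorted[2] = clopedia$ency
  sorted[3] = cyclopedia$en
  sorted[4] = dia$encyclope
  sorted[5] = edia$encyclop
  sorted[6] = encyclopedia$
  sorted[7] = ia$encycloped
  sorted[8] = lopedia$encyc
  sorted[9] = ncyclopedia$e
  sorted[10] = opedia$encycl
  sorted[11] = pedia$encyclo
  sorted[12] = yclopedia$enc
sorted[8] = lopedia$encyc

Answer: lopedia$encyc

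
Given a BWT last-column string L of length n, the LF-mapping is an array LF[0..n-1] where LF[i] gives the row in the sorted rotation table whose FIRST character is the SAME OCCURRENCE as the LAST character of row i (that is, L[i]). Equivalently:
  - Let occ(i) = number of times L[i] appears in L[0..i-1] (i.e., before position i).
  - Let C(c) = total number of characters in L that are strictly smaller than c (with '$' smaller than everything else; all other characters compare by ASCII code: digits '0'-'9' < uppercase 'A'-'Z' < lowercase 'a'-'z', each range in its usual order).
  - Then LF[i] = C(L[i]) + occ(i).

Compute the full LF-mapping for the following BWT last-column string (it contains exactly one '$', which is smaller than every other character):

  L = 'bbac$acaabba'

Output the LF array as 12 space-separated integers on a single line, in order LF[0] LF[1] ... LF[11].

Answer: 6 7 1 10 0 2 11 3 4 8 9 5

Derivation:
Char counts: '$':1, 'a':5, 'b':4, 'c':2
C (first-col start): C('$')=0, C('a')=1, C('b')=6, C('c')=10
L[0]='b': occ=0, LF[0]=C('b')+0=6+0=6
L[1]='b': occ=1, LF[1]=C('b')+1=6+1=7
L[2]='a': occ=0, LF[2]=C('a')+0=1+0=1
L[3]='c': occ=0, LF[3]=C('c')+0=10+0=10
L[4]='$': occ=0, LF[4]=C('$')+0=0+0=0
L[5]='a': occ=1, LF[5]=C('a')+1=1+1=2
L[6]='c': occ=1, LF[6]=C('c')+1=10+1=11
L[7]='a': occ=2, LF[7]=C('a')+2=1+2=3
L[8]='a': occ=3, LF[8]=C('a')+3=1+3=4
L[9]='b': occ=2, LF[9]=C('b')+2=6+2=8
L[10]='b': occ=3, LF[10]=C('b')+3=6+3=9
L[11]='a': occ=4, LF[11]=C('a')+4=1+4=5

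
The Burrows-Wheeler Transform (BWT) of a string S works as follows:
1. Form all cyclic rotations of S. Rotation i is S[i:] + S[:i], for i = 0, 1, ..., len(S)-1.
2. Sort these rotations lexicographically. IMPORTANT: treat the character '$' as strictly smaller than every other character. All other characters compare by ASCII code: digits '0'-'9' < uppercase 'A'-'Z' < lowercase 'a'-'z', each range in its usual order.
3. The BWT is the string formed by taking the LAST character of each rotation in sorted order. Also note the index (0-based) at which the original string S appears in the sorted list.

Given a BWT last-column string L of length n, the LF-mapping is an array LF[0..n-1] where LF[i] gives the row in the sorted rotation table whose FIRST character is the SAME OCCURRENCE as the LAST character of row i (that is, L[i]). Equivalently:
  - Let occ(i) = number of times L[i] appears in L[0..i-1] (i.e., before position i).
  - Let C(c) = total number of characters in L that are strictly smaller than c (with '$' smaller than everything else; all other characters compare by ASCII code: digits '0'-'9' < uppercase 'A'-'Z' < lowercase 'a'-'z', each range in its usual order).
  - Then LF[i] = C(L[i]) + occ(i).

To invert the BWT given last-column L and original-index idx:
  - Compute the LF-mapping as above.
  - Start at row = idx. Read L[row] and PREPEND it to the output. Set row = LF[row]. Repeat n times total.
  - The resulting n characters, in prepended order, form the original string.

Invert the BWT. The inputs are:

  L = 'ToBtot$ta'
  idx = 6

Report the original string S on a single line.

Answer: tattooBT$

Derivation:
LF mapping: 2 4 1 6 5 7 0 8 3
Walk LF starting at row 6, prepending L[row]:
  step 1: row=6, L[6]='$', prepend. Next row=LF[6]=0
  step 2: row=0, L[0]='T', prepend. Next row=LF[0]=2
  step 3: row=2, L[2]='B', prepend. Next row=LF[2]=1
  step 4: row=1, L[1]='o', prepend. Next row=LF[1]=4
  step 5: row=4, L[4]='o', prepend. Next row=LF[4]=5
  step 6: row=5, L[5]='t', prepend. Next row=LF[5]=7
  step 7: row=7, L[7]='t', prepend. Next row=LF[7]=8
  step 8: row=8, L[8]='a', prepend. Next row=LF[8]=3
  step 9: row=3, L[3]='t', prepend. Next row=LF[3]=6
Reversed output: tattooBT$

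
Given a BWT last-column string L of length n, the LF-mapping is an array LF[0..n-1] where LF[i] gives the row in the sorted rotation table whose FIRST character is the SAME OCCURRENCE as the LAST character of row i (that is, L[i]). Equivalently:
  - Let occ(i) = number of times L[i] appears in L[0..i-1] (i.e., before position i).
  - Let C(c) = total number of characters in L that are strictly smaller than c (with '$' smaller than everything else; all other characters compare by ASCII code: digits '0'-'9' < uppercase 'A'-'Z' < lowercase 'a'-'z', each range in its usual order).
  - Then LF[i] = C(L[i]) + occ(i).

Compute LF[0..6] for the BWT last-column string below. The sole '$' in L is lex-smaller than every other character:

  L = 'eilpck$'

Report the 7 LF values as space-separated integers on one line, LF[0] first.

Answer: 2 3 5 6 1 4 0

Derivation:
Char counts: '$':1, 'c':1, 'e':1, 'i':1, 'k':1, 'l':1, 'p':1
C (first-col start): C('$')=0, C('c')=1, C('e')=2, C('i')=3, C('k')=4, C('l')=5, C('p')=6
L[0]='e': occ=0, LF[0]=C('e')+0=2+0=2
L[1]='i': occ=0, LF[1]=C('i')+0=3+0=3
L[2]='l': occ=0, LF[2]=C('l')+0=5+0=5
L[3]='p': occ=0, LF[3]=C('p')+0=6+0=6
L[4]='c': occ=0, LF[4]=C('c')+0=1+0=1
L[5]='k': occ=0, LF[5]=C('k')+0=4+0=4
L[6]='$': occ=0, LF[6]=C('$')+0=0+0=0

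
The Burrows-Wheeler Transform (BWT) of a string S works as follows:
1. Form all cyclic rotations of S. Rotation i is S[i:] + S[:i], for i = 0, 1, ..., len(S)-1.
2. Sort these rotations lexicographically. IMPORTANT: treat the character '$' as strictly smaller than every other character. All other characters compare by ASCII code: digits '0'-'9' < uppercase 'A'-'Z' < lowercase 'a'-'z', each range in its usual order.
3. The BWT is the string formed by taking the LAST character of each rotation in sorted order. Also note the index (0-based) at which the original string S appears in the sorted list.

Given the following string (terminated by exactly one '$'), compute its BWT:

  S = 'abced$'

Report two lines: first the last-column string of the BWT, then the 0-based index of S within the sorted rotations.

All 6 rotations (rotation i = S[i:]+S[:i]):
  rot[0] = abced$
  rot[1] = bced$a
  rot[2] = ced$ab
  rot[3] = ed$abc
  rot[4] = d$abce
  rot[5] = $abced
Sorted (with $ < everything):
  sorted[0] = $abced  (last char: 'd')
  sorted[1] = abced$  (last char: '$')
  sorted[2] = bced$a  (last char: 'a')
  sorted[3] = ced$ab  (last char: 'b')
  sorted[4] = d$abce  (last char: 'e')
  sorted[5] = ed$abc  (last char: 'c')
Last column: d$abec
Original string S is at sorted index 1

Answer: d$abec
1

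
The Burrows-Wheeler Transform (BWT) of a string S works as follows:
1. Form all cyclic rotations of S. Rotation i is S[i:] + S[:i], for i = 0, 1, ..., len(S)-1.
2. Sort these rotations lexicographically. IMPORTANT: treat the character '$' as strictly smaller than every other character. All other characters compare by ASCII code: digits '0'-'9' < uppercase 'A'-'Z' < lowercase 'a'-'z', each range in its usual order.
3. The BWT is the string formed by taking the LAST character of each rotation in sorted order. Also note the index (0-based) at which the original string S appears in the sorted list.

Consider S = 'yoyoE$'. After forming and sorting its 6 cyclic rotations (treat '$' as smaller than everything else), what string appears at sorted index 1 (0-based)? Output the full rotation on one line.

All 6 rotations (rotation i = S[i:]+S[:i]):
  rot[0] = yoyoE$
  rot[1] = oyoE$y
  rot[2] = yoE$yo
  rot[3] = oE$yoy
  rot[4] = E$yoyo
  rot[5] = $yoyoE
Sorted (with $ < everything):
  sorted[0] = $yoyoE
  sorted[1] = E$yoyo
  sorted[2] = oE$yoy
  sorted[3] = oyoE$y
  sorted[4] = yoE$yo
  sorted[5] = yoyoE$
sorted[1] = E$yoyo

Answer: E$yoyo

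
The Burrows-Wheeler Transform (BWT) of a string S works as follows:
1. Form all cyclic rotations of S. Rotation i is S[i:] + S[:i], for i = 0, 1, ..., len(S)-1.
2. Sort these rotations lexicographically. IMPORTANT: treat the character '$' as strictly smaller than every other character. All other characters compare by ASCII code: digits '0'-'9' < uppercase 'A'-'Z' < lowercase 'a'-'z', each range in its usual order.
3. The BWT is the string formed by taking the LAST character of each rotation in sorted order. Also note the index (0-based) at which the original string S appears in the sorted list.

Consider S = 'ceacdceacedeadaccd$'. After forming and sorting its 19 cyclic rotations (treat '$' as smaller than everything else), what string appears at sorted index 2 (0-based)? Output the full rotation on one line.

All 19 rotations (rotation i = S[i:]+S[:i]):
  rot[0] = ceacdceacedeadaccd$
  rot[1] = eacdceacedeadaccd$c
  rot[2] = acdceacedeadaccd$ce
  rot[3] = cdceacedeadaccd$cea
  rot[4] = dceacedeadaccd$ceac
  rot[5] = ceacedeadaccd$ceacd
  rot[6] = eacedeadaccd$ceacdc
  rot[7] = acedeadaccd$ceacdce
  rot[8] = cedeadaccd$ceacdcea
  rot[9] = edeadaccd$ceacdceac
  rot[10] = deadaccd$ceacdceace
  rot[11] = eadaccd$ceacdceaced
  rot[12] = adaccd$ceacdceacede
  rot[13] = daccd$ceacdceacedea
  rot[14] = accd$ceacdceacedead
  rot[15] = ccd$ceacdceacedeada
  rot[16] = cd$ceacdceacedeadac
  rot[17] = d$ceacdceacedeadacc
  rot[18] = $ceacdceacedeadaccd
Sorted (with $ < everything):
  sorted[0] = $ceacdceacedeadaccd
  sorted[1] = accd$ceacdceacedead
  sorted[2] = acdceacedeadaccd$ce
  sorted[3] = acedeadaccd$ceacdce
  sorted[4] = adaccd$ceacdceacede
  sorted[5] = ccd$ceacdceacedeada
  sorted[6] = cd$ceacdceacedeadac
  sorted[7] = cdceacedeadaccd$cea
  sorted[8] = ceacdceacedeadaccd$
  sorted[9] = ceacedeadaccd$ceacd
  sorted[10] = cedeadaccd$ceacdcea
  sorted[11] = d$ceacdceacedeadacc
  sorted[12] = daccd$ceacdceacedea
  sorted[13] = dceacedeadaccd$ceac
  sorted[14] = deadaccd$ceacdceace
  sorted[15] = eacdceacedeadaccd$c
  sorted[16] = eacedeadaccd$ceacdc
  sorted[17] = eadaccd$ceacdceaced
  sorted[18] = edeadaccd$ceacdceac
sorted[2] = acdceacedeadaccd$ce

Answer: acdceacedeadaccd$ce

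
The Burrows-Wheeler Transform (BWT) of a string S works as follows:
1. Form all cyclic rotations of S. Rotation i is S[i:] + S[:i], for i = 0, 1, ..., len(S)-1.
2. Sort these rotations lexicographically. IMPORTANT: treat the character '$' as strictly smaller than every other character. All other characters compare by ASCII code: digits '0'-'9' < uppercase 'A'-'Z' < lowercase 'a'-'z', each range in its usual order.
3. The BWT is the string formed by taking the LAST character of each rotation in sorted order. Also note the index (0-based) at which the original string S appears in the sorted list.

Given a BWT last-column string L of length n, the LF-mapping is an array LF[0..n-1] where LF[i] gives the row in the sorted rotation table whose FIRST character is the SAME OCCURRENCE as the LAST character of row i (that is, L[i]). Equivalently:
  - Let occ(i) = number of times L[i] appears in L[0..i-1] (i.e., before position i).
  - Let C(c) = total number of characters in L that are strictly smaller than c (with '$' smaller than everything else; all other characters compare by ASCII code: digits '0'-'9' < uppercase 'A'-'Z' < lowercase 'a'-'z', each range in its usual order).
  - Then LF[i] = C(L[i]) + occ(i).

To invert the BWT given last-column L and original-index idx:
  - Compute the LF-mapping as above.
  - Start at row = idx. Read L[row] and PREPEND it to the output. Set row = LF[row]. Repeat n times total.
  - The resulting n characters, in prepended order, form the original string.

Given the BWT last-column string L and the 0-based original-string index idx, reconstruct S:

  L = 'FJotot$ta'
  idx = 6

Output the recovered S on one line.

LF mapping: 1 2 4 6 5 7 0 8 3
Walk LF starting at row 6, prepending L[row]:
  step 1: row=6, L[6]='$', prepend. Next row=LF[6]=0
  step 2: row=0, L[0]='F', prepend. Next row=LF[0]=1
  step 3: row=1, L[1]='J', prepend. Next row=LF[1]=2
  step 4: row=2, L[2]='o', prepend. Next row=LF[2]=4
  step 5: row=4, L[4]='o', prepend. Next row=LF[4]=5
  step 6: row=5, L[5]='t', prepend. Next row=LF[5]=7
  step 7: row=7, L[7]='t', prepend. Next row=LF[7]=8
  step 8: row=8, L[8]='a', prepend. Next row=LF[8]=3
  step 9: row=3, L[3]='t', prepend. Next row=LF[3]=6
Reversed output: tattooJF$

Answer: tattooJF$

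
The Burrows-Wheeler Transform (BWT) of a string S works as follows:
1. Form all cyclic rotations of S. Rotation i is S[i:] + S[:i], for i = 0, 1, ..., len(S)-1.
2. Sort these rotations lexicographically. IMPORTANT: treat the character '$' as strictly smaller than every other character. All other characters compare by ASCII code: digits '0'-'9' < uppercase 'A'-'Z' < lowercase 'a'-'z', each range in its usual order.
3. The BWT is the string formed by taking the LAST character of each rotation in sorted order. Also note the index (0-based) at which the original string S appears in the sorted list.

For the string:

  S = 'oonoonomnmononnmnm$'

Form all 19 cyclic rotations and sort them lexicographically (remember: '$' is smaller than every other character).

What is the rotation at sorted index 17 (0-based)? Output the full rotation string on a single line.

All 19 rotations (rotation i = S[i:]+S[:i]):
  rot[0] = oonoonomnmononnmnm$
  rot[1] = onoonomnmononnmnm$o
  rot[2] = noonomnmononnmnm$oo
  rot[3] = oonomnmononnmnm$oon
  rot[4] = onomnmononnmnm$oono
  rot[5] = nomnmononnmnm$oonoo
  rot[6] = omnmononnmnm$oonoon
  rot[7] = mnmononnmnm$oonoono
  rot[8] = nmononnmnm$oonoonom
  rot[9] = mononnmnm$oonoonomn
  rot[10] = ononnmnm$oonoonomnm
  rot[11] = nonnmnm$oonoonomnmo
  rot[12] = onnmnm$oonoonomnmon
  rot[13] = nnmnm$oonoonomnmono
  rot[14] = nmnm$oonoonomnmonon
  rot[15] = mnm$oonoonomnmononn
  rot[16] = nm$oonoonomnmononnm
  rot[17] = m$oonoonomnmononnmn
  rot[18] = $oonoonomnmononnmnm
Sorted (with $ < everything):
  sorted[0] = $oonoonomnmononnmnm
  sorted[1] = m$oonoonomnmononnmn
  sorted[2] = mnm$oonoonomnmononn
  sorted[3] = mnmononnmnm$oonoono
  sorted[4] = mononnmnm$oonoonomn
  sorted[5] = nm$oonoonomnmononnm
  sorted[6] = nmnm$oonoonomnmonon
  sorted[7] = nmononnmnm$oonoonom
  sorted[8] = nnmnm$oonoonomnmono
  sorted[9] = nomnmononnmnm$oonoo
  sorted[10] = nonnmnm$oonoonomnmo
  sorted[11] = noonomnmononnmnm$oo
  sorted[12] = omnmononnmnm$oonoon
  sorted[13] = onnmnm$oonoonomnmon
  sorted[14] = onomnmononnmnm$oono
  sorted[15] = ononnmnm$oonoonomnm
  sorted[16] = onoonomnmononnmnm$o
  sorted[17] = oonomnmononnmnm$oon
  sorted[18] = oonoonomnmononnmnm$
sorted[17] = oonomnmononnmnm$oon

Answer: oonomnmononnmnm$oon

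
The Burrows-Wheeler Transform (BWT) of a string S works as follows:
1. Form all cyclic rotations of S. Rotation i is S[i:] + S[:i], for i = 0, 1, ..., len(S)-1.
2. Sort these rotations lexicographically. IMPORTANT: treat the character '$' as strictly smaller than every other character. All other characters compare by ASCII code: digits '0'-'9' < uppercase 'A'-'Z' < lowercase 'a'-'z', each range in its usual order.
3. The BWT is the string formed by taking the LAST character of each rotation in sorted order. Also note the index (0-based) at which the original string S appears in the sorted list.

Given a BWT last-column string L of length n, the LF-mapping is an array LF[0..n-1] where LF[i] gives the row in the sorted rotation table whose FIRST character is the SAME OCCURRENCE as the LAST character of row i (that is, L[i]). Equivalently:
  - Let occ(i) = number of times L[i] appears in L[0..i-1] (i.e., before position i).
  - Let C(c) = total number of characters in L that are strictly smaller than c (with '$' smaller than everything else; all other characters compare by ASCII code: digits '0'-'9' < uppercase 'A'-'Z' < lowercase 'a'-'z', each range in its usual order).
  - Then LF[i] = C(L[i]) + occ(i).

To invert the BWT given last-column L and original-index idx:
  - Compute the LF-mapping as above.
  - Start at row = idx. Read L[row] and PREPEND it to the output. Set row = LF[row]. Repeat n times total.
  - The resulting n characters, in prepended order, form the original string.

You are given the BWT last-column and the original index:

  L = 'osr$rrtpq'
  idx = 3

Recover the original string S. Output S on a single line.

Answer: qtrrrpso$

Derivation:
LF mapping: 1 7 4 0 5 6 8 2 3
Walk LF starting at row 3, prepending L[row]:
  step 1: row=3, L[3]='$', prepend. Next row=LF[3]=0
  step 2: row=0, L[0]='o', prepend. Next row=LF[0]=1
  step 3: row=1, L[1]='s', prepend. Next row=LF[1]=7
  step 4: row=7, L[7]='p', prepend. Next row=LF[7]=2
  step 5: row=2, L[2]='r', prepend. Next row=LF[2]=4
  step 6: row=4, L[4]='r', prepend. Next row=LF[4]=5
  step 7: row=5, L[5]='r', prepend. Next row=LF[5]=6
  step 8: row=6, L[6]='t', prepend. Next row=LF[6]=8
  step 9: row=8, L[8]='q', prepend. Next row=LF[8]=3
Reversed output: qtrrrpso$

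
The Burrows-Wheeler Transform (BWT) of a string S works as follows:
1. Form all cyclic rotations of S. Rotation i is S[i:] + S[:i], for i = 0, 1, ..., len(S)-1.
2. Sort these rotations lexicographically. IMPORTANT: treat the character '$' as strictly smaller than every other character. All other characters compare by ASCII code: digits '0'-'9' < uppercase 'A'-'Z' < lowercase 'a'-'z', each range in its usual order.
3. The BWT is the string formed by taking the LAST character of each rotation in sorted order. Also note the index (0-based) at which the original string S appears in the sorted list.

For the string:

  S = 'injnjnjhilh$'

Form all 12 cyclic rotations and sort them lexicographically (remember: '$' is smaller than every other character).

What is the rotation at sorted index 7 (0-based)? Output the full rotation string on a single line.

Answer: jnjnjhilh$in

Derivation:
All 12 rotations (rotation i = S[i:]+S[:i]):
  rot[0] = injnjnjhilh$
  rot[1] = njnjnjhilh$i
  rot[2] = jnjnjhilh$in
  rot[3] = njnjhilh$inj
  rot[4] = jnjhilh$injn
  rot[5] = njhilh$injnj
  rot[6] = jhilh$injnjn
  rot[7] = hilh$injnjnj
  rot[8] = ilh$injnjnjh
  rot[9] = lh$injnjnjhi
  rot[10] = h$injnjnjhil
  rot[11] = $injnjnjhilh
Sorted (with $ < everything):
  sorted[0] = $injnjnjhilh
  sorted[1] = h$injnjnjhil
  sorted[2] = hilh$injnjnj
  sorted[3] = ilh$injnjnjh
  sorted[4] = injnjnjhilh$
  sorted[5] = jhilh$injnjn
  sorted[6] = jnjhilh$injn
  sorted[7] = jnjnjhilh$in
  sorted[8] = lh$injnjnjhi
  sorted[9] = njhilh$injnj
  sorted[10] = njnjhilh$inj
  sorted[11] = njnjnjhilh$i
sorted[7] = jnjnjhilh$in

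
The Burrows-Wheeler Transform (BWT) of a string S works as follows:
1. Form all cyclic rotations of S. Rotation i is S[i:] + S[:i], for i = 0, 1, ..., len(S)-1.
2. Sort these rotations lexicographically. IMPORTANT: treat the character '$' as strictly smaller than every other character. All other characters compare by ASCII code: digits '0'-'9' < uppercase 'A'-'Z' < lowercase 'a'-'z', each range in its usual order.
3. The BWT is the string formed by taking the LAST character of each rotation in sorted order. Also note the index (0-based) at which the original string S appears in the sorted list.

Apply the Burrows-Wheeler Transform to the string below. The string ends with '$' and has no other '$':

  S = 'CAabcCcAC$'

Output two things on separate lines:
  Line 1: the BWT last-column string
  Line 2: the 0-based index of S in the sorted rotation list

All 10 rotations (rotation i = S[i:]+S[:i]):
  rot[0] = CAabcCcAC$
  rot[1] = AabcCcAC$C
  rot[2] = abcCcAC$CA
  rot[3] = bcCcAC$CAa
  rot[4] = cCcAC$CAab
  rot[5] = CcAC$CAabc
  rot[6] = cAC$CAabcC
  rot[7] = AC$CAabcCc
  rot[8] = C$CAabcCcA
  rot[9] = $CAabcCcAC
Sorted (with $ < everything):
  sorted[0] = $CAabcCcAC  (last char: 'C')
  sorted[1] = AC$CAabcCc  (last char: 'c')
  sorted[2] = AabcCcAC$C  (last char: 'C')
  sorted[3] = C$CAabcCcA  (last char: 'A')
  sorted[4] = CAabcCcAC$  (last char: '$')
  sorted[5] = CcAC$CAabc  (last char: 'c')
  sorted[6] = abcCcAC$CA  (last char: 'A')
  sorted[7] = bcCcAC$CAa  (last char: 'a')
  sorted[8] = cAC$CAabcC  (last char: 'C')
  sorted[9] = cCcAC$CAab  (last char: 'b')
Last column: CcCA$cAaCb
Original string S is at sorted index 4

Answer: CcCA$cAaCb
4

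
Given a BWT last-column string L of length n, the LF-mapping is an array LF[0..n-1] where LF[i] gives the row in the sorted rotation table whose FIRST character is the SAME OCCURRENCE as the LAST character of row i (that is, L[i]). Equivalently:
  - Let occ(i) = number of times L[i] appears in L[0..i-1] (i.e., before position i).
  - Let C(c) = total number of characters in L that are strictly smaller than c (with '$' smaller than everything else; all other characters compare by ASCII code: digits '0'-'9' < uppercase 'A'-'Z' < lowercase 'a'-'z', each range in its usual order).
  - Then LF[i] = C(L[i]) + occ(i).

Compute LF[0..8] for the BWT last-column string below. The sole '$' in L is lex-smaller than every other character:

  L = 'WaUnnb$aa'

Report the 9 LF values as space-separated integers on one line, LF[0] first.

Char counts: '$':1, 'U':1, 'W':1, 'a':3, 'b':1, 'n':2
C (first-col start): C('$')=0, C('U')=1, C('W')=2, C('a')=3, C('b')=6, C('n')=7
L[0]='W': occ=0, LF[0]=C('W')+0=2+0=2
L[1]='a': occ=0, LF[1]=C('a')+0=3+0=3
L[2]='U': occ=0, LF[2]=C('U')+0=1+0=1
L[3]='n': occ=0, LF[3]=C('n')+0=7+0=7
L[4]='n': occ=1, LF[4]=C('n')+1=7+1=8
L[5]='b': occ=0, LF[5]=C('b')+0=6+0=6
L[6]='$': occ=0, LF[6]=C('$')+0=0+0=0
L[7]='a': occ=1, LF[7]=C('a')+1=3+1=4
L[8]='a': occ=2, LF[8]=C('a')+2=3+2=5

Answer: 2 3 1 7 8 6 0 4 5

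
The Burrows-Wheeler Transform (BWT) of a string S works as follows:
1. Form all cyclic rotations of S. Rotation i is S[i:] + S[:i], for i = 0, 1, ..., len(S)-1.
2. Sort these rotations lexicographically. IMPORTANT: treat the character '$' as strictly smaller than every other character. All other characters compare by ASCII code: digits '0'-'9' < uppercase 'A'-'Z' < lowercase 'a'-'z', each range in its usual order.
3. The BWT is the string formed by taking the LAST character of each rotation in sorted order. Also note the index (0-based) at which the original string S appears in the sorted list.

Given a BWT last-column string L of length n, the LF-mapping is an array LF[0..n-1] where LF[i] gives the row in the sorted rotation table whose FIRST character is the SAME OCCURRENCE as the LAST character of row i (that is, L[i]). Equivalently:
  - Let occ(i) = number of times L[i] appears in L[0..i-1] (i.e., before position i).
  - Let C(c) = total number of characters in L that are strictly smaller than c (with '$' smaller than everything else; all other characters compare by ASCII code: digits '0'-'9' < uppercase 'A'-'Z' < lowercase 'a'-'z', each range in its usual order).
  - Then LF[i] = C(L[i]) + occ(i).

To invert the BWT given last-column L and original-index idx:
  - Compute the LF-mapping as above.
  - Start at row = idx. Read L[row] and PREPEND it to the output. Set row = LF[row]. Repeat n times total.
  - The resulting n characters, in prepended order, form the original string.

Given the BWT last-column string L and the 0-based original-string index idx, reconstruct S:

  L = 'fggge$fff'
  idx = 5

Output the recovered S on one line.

LF mapping: 2 6 7 8 1 0 3 4 5
Walk LF starting at row 5, prepending L[row]:
  step 1: row=5, L[5]='$', prepend. Next row=LF[5]=0
  step 2: row=0, L[0]='f', prepend. Next row=LF[0]=2
  step 3: row=2, L[2]='g', prepend. Next row=LF[2]=7
  step 4: row=7, L[7]='f', prepend. Next row=LF[7]=4
  step 5: row=4, L[4]='e', prepend. Next row=LF[4]=1
  step 6: row=1, L[1]='g', prepend. Next row=LF[1]=6
  step 7: row=6, L[6]='f', prepend. Next row=LF[6]=3
  step 8: row=3, L[3]='g', prepend. Next row=LF[3]=8
  step 9: row=8, L[8]='f', prepend. Next row=LF[8]=5
Reversed output: fgfgefgf$

Answer: fgfgefgf$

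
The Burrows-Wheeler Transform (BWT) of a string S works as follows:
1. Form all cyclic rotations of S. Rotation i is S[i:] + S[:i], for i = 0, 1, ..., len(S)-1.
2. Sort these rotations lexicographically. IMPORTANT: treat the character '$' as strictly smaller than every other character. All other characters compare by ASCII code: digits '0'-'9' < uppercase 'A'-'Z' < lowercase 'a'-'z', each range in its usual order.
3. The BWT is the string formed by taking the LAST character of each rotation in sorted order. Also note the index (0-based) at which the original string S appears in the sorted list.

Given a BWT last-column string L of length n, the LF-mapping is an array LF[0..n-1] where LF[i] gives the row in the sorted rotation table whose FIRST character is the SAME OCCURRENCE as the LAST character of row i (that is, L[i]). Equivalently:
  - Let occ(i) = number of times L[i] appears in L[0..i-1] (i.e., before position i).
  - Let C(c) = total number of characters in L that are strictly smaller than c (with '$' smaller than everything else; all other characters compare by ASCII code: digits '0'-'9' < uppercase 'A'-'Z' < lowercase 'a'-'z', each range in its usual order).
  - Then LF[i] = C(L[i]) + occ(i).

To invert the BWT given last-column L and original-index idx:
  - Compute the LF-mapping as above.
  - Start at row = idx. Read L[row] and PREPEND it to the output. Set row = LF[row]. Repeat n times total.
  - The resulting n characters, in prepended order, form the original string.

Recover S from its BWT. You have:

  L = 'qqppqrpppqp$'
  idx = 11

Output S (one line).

LF mapping: 7 8 1 2 9 11 3 4 5 10 6 0
Walk LF starting at row 11, prepending L[row]:
  step 1: row=11, L[11]='$', prepend. Next row=LF[11]=0
  step 2: row=0, L[0]='q', prepend. Next row=LF[0]=7
  step 3: row=7, L[7]='p', prepend. Next row=LF[7]=4
  step 4: row=4, L[4]='q', prepend. Next row=LF[4]=9
  step 5: row=9, L[9]='q', prepend. Next row=LF[9]=10
  step 6: row=10, L[10]='p', prepend. Next row=LF[10]=6
  step 7: row=6, L[6]='p', prepend. Next row=LF[6]=3
  step 8: row=3, L[3]='p', prepend. Next row=LF[3]=2
  step 9: row=2, L[2]='p', prepend. Next row=LF[2]=1
  step 10: row=1, L[1]='q', prepend. Next row=LF[1]=8
  step 11: row=8, L[8]='p', prepend. Next row=LF[8]=5
  step 12: row=5, L[5]='r', prepend. Next row=LF[5]=11
Reversed output: rpqppppqqpq$

Answer: rpqppppqqpq$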